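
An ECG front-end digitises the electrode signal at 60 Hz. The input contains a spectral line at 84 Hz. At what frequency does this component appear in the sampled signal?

24 Hz

84 Hz mod fs = 24 Hz.
24 Hz ≤ fs/2 = 30 Hz, appears at 24 Hz.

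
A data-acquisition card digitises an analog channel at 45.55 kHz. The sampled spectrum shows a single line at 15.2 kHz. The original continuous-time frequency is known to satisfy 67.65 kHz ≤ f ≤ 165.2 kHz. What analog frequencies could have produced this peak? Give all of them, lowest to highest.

Frequencies that alias to 15.2 kHz are k·fs ± 15.2 kHz for integer k ≥ 0.
k=0: 15.2 kHz.
k=1: 30.35 kHz, 60.75 kHz.
k=2: 75.9 kHz, 106.3 kHz.
k=3: 121.45 kHz, 151.85 kHz.
k=4: 167 kHz, 197.4 kHz.
Within [67.65 kHz, 165.2 kHz]: 75.9 kHz, 106.3 kHz, 121.45 kHz, 151.85 kHz.

75.9 kHz, 106.3 kHz, 121.45 kHz, 151.85 kHz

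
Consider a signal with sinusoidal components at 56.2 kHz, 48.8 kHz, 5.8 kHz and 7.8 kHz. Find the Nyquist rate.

112.4 kHz

Highest-frequency component: 56.2 kHz.
Nyquist rate = 2 × 56.2 kHz = 112.4 kHz.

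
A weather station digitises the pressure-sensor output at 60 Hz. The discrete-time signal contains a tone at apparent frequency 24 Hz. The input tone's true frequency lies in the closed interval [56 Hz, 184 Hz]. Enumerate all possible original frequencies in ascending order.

84 Hz, 96 Hz, 144 Hz, 156 Hz

Frequencies that alias to 24 Hz are k·fs ± 24 Hz for integer k ≥ 0.
k=0: 24 Hz.
k=1: 36 Hz, 84 Hz.
k=2: 96 Hz, 144 Hz.
k=3: 156 Hz, 204 Hz.
k=4: 216 Hz, 264 Hz.
Within [56 Hz, 184 Hz]: 84 Hz, 96 Hz, 144 Hz, 156 Hz.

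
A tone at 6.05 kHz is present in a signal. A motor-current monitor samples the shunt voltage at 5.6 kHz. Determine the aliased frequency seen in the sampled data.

6.05 kHz mod fs = 0.45 kHz.
0.45 kHz ≤ fs/2 = 2.8 kHz, appears at 0.45 kHz.

0.45 kHz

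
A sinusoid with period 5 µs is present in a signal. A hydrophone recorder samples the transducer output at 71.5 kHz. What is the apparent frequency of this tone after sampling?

14.5 kHz

T = 5 µs → f = 1/T = 200 kHz.
200 kHz mod fs = 57 kHz.
57 kHz > fs/2 = 35.75 kHz, folds to fs − 57 kHz = 14.5 kHz.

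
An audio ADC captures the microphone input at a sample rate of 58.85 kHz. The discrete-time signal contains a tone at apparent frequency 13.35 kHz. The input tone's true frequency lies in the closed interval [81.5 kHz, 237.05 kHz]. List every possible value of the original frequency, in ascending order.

104.35 kHz, 131.05 kHz, 163.2 kHz, 189.9 kHz, 222.05 kHz

Frequencies that alias to 13.35 kHz are k·fs ± 13.35 kHz for integer k ≥ 0.
k=0: 13.35 kHz.
k=1: 45.5 kHz, 72.2 kHz.
k=2: 104.35 kHz, 131.05 kHz.
k=3: 163.2 kHz, 189.9 kHz.
k=4: 222.05 kHz, 248.75 kHz.
k=5: 280.9 kHz, 307.6 kHz.
Within [81.5 kHz, 237.05 kHz]: 104.35 kHz, 131.05 kHz, 163.2 kHz, 189.9 kHz, 222.05 kHz.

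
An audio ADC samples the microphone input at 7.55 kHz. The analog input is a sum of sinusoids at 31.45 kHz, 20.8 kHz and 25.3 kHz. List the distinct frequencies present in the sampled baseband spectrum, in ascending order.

1.25 kHz, 1.85 kHz, 2.65 kHz

fs/2 = 3.775 kHz.
31.45 kHz mod fs = 1.25 kHz.
1.25 kHz ≤ fs/2 = 3.775 kHz, appears at 1.25 kHz.
20.8 kHz mod fs = 5.7 kHz.
5.7 kHz > fs/2 = 3.775 kHz, folds to fs − 5.7 kHz = 1.85 kHz.
25.3 kHz mod fs = 2.65 kHz.
2.65 kHz ≤ fs/2 = 3.775 kHz, appears at 2.65 kHz.
Distinct values: {1.25 kHz, 1.85 kHz, 2.65 kHz}.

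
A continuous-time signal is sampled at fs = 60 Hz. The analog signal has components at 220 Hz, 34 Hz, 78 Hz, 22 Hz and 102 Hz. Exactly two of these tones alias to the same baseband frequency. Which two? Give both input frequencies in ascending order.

fs/2 = 30 Hz.
220 Hz mod fs = 40 Hz.
40 Hz > fs/2 = 30 Hz, folds to fs − 40 Hz = 20 Hz.
34 Hz > fs/2 = 30 Hz, folds to fs − 34 Hz = 26 Hz.
78 Hz mod fs = 18 Hz.
18 Hz ≤ fs/2 = 30 Hz, appears at 18 Hz.
22 Hz ≤ fs/2 = 30 Hz, passes unchanged.
102 Hz mod fs = 42 Hz.
42 Hz > fs/2 = 30 Hz, folds to fs − 42 Hz = 18 Hz.
78 Hz and 102 Hz both map to 18 Hz.

78 Hz, 102 Hz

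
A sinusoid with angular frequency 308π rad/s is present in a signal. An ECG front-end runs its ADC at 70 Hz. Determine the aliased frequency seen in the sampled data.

ω = 308π rad/s → f = ω/(2π) = 154 Hz.
154 Hz mod fs = 14 Hz.
14 Hz ≤ fs/2 = 35 Hz, appears at 14 Hz.

14 Hz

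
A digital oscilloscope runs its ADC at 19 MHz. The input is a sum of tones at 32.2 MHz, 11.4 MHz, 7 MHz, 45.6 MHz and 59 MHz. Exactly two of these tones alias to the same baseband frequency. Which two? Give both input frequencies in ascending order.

11.4 MHz, 45.6 MHz

fs/2 = 9.5 MHz.
32.2 MHz mod fs = 13.2 MHz.
13.2 MHz > fs/2 = 9.5 MHz, folds to fs − 13.2 MHz = 5.8 MHz.
11.4 MHz > fs/2 = 9.5 MHz, folds to fs − 11.4 MHz = 7.6 MHz.
7 MHz ≤ fs/2 = 9.5 MHz, passes unchanged.
45.6 MHz mod fs = 7.6 MHz.
7.6 MHz ≤ fs/2 = 9.5 MHz, appears at 7.6 MHz.
59 MHz mod fs = 2 MHz.
2 MHz ≤ fs/2 = 9.5 MHz, appears at 2 MHz.
11.4 MHz and 45.6 MHz both map to 7.6 MHz.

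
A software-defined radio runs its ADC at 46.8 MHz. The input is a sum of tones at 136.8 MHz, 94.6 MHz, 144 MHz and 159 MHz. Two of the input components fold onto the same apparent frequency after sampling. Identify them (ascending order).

136.8 MHz, 144 MHz

fs/2 = 23.4 MHz.
136.8 MHz mod fs = 43.2 MHz.
43.2 MHz > fs/2 = 23.4 MHz, folds to fs − 43.2 MHz = 3.6 MHz.
94.6 MHz mod fs = 1 MHz.
1 MHz ≤ fs/2 = 23.4 MHz, appears at 1 MHz.
144 MHz mod fs = 3.6 MHz.
3.6 MHz ≤ fs/2 = 23.4 MHz, appears at 3.6 MHz.
159 MHz mod fs = 18.6 MHz.
18.6 MHz ≤ fs/2 = 23.4 MHz, appears at 18.6 MHz.
136.8 MHz and 144 MHz both map to 3.6 MHz.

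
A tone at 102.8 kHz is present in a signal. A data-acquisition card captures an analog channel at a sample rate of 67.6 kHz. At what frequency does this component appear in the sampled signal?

102.8 kHz mod fs = 35.2 kHz.
35.2 kHz > fs/2 = 33.8 kHz, folds to fs − 35.2 kHz = 32.4 kHz.

32.4 kHz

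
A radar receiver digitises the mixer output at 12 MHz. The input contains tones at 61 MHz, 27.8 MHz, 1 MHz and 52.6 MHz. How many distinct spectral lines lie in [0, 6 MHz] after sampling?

fs/2 = 6 MHz.
61 MHz mod fs = 1 MHz.
1 MHz ≤ fs/2 = 6 MHz, appears at 1 MHz.
27.8 MHz mod fs = 3.8 MHz.
3.8 MHz ≤ fs/2 = 6 MHz, appears at 3.8 MHz.
1 MHz ≤ fs/2 = 6 MHz, passes unchanged.
52.6 MHz mod fs = 4.6 MHz.
4.6 MHz ≤ fs/2 = 6 MHz, appears at 4.6 MHz.
Distinct values: {1 MHz, 3.8 MHz, 4.6 MHz} → 3.

3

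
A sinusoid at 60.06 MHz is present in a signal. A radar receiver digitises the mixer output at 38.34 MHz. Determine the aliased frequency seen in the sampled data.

60.06 MHz mod fs = 21.72 MHz.
21.72 MHz > fs/2 = 19.17 MHz, folds to fs − 21.72 MHz = 16.62 MHz.

16.62 MHz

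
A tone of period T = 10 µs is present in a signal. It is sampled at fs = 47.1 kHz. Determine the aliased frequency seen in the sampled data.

5.8 kHz

T = 10 µs → f = 1/T = 100 kHz.
100 kHz mod fs = 5.8 kHz.
5.8 kHz ≤ fs/2 = 23.55 kHz, appears at 5.8 kHz.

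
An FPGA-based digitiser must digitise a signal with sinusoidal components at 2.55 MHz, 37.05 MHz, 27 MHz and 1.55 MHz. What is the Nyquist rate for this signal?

Highest-frequency component: 37.05 MHz.
Nyquist rate = 2 × 37.05 MHz = 74.1 MHz.

74.1 MHz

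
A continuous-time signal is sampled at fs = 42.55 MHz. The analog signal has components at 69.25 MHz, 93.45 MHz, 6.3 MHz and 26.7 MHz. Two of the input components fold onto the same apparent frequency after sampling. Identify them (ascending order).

fs/2 = 21.275 MHz.
69.25 MHz mod fs = 26.7 MHz.
26.7 MHz > fs/2 = 21.275 MHz, folds to fs − 26.7 MHz = 15.85 MHz.
93.45 MHz mod fs = 8.35 MHz.
8.35 MHz ≤ fs/2 = 21.275 MHz, appears at 8.35 MHz.
6.3 MHz ≤ fs/2 = 21.275 MHz, passes unchanged.
26.7 MHz > fs/2 = 21.275 MHz, folds to fs − 26.7 MHz = 15.85 MHz.
26.7 MHz and 69.25 MHz both map to 15.85 MHz.

26.7 MHz, 69.25 MHz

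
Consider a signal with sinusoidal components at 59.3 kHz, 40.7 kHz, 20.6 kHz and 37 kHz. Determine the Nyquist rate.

118.6 kHz

Highest-frequency component: 59.3 kHz.
Nyquist rate = 2 × 59.3 kHz = 118.6 kHz.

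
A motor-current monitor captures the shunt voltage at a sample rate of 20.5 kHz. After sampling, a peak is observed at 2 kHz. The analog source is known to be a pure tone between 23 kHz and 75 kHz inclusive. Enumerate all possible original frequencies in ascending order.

39 kHz, 43 kHz, 59.5 kHz, 63.5 kHz

Frequencies that alias to 2 kHz are k·fs ± 2 kHz for integer k ≥ 0.
k=0: 2 kHz.
k=1: 18.5 kHz, 22.5 kHz.
k=2: 39 kHz, 43 kHz.
k=3: 59.5 kHz, 63.5 kHz.
k=4: 80 kHz, 84 kHz.
Within [23 kHz, 75 kHz]: 39 kHz, 43 kHz, 59.5 kHz, 63.5 kHz.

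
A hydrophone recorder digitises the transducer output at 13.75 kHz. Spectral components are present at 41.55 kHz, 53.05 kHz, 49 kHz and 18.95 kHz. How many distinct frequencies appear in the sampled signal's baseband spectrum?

4

fs/2 = 6.875 kHz.
41.55 kHz mod fs = 0.3 kHz.
0.3 kHz ≤ fs/2 = 6.875 kHz, appears at 0.3 kHz.
53.05 kHz mod fs = 11.8 kHz.
11.8 kHz > fs/2 = 6.875 kHz, folds to fs − 11.8 kHz = 1.95 kHz.
49 kHz mod fs = 7.75 kHz.
7.75 kHz > fs/2 = 6.875 kHz, folds to fs − 7.75 kHz = 6 kHz.
18.95 kHz mod fs = 5.2 kHz.
5.2 kHz ≤ fs/2 = 6.875 kHz, appears at 5.2 kHz.
Distinct values: {0.3 kHz, 1.95 kHz, 5.2 kHz, 6 kHz} → 4.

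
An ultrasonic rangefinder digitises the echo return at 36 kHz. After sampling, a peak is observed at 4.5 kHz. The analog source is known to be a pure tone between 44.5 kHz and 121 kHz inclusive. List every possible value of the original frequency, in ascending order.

Frequencies that alias to 4.5 kHz are k·fs ± 4.5 kHz for integer k ≥ 0.
k=0: 4.5 kHz.
k=1: 31.5 kHz, 40.5 kHz.
k=2: 67.5 kHz, 76.5 kHz.
k=3: 103.5 kHz, 112.5 kHz.
k=4: 139.5 kHz, 148.5 kHz.
Within [44.5 kHz, 121 kHz]: 67.5 kHz, 76.5 kHz, 103.5 kHz, 112.5 kHz.

67.5 kHz, 76.5 kHz, 103.5 kHz, 112.5 kHz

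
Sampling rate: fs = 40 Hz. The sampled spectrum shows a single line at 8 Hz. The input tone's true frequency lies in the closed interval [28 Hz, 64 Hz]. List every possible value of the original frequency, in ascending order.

Frequencies that alias to 8 Hz are k·fs ± 8 Hz for integer k ≥ 0.
k=0: 8 Hz.
k=1: 32 Hz, 48 Hz.
k=2: 72 Hz, 88 Hz.
Within [28 Hz, 64 Hz]: 32 Hz, 48 Hz.

32 Hz, 48 Hz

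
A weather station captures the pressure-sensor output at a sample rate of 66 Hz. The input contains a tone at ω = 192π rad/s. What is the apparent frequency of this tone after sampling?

ω = 192π rad/s → f = ω/(2π) = 96 Hz.
96 Hz mod fs = 30 Hz.
30 Hz ≤ fs/2 = 33 Hz, appears at 30 Hz.

30 Hz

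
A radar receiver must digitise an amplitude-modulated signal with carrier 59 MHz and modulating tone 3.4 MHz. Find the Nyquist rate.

124.8 MHz

AM sidebands sit at fc ± fm = 55.6 MHz and 62.4 MHz.
Highest-frequency component: 62.4 MHz.
Nyquist rate = 2 × 62.4 MHz = 124.8 MHz.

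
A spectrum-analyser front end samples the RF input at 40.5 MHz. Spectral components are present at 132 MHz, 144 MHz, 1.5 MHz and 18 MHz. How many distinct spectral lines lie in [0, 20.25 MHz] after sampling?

3

fs/2 = 20.25 MHz.
132 MHz mod fs = 10.5 MHz.
10.5 MHz ≤ fs/2 = 20.25 MHz, appears at 10.5 MHz.
144 MHz mod fs = 22.5 MHz.
22.5 MHz > fs/2 = 20.25 MHz, folds to fs − 22.5 MHz = 18 MHz.
1.5 MHz ≤ fs/2 = 20.25 MHz, passes unchanged.
18 MHz ≤ fs/2 = 20.25 MHz, passes unchanged.
Distinct values: {1.5 MHz, 10.5 MHz, 18 MHz} → 3.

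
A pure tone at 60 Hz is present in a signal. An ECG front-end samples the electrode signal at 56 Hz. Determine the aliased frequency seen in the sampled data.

4 Hz

60 Hz mod fs = 4 Hz.
4 Hz ≤ fs/2 = 28 Hz, appears at 4 Hz.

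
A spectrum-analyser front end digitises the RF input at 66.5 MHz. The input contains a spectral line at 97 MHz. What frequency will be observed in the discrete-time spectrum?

97 MHz mod fs = 30.5 MHz.
30.5 MHz ≤ fs/2 = 33.25 MHz, appears at 30.5 MHz.

30.5 MHz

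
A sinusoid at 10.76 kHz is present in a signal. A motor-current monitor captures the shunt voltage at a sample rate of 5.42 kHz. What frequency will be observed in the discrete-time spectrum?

0.08 kHz

10.76 kHz mod fs = 5.34 kHz.
5.34 kHz > fs/2 = 2.71 kHz, folds to fs − 5.34 kHz = 0.08 kHz.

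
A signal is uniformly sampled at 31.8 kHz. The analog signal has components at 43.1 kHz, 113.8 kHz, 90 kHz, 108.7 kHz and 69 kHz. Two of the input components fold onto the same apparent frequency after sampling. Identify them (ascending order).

69 kHz, 90 kHz

fs/2 = 15.9 kHz.
43.1 kHz mod fs = 11.3 kHz.
11.3 kHz ≤ fs/2 = 15.9 kHz, appears at 11.3 kHz.
113.8 kHz mod fs = 18.4 kHz.
18.4 kHz > fs/2 = 15.9 kHz, folds to fs − 18.4 kHz = 13.4 kHz.
90 kHz mod fs = 26.4 kHz.
26.4 kHz > fs/2 = 15.9 kHz, folds to fs − 26.4 kHz = 5.4 kHz.
108.7 kHz mod fs = 13.3 kHz.
13.3 kHz ≤ fs/2 = 15.9 kHz, appears at 13.3 kHz.
69 kHz mod fs = 5.4 kHz.
5.4 kHz ≤ fs/2 = 15.9 kHz, appears at 5.4 kHz.
69 kHz and 90 kHz both map to 5.4 kHz.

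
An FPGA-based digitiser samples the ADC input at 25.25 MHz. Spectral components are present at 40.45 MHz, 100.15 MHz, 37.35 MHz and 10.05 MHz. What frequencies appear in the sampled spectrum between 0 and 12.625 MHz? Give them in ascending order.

0.85 MHz, 10.05 MHz, 12.1 MHz

fs/2 = 12.625 MHz.
40.45 MHz mod fs = 15.2 MHz.
15.2 MHz > fs/2 = 12.625 MHz, folds to fs − 15.2 MHz = 10.05 MHz.
100.15 MHz mod fs = 24.4 MHz.
24.4 MHz > fs/2 = 12.625 MHz, folds to fs − 24.4 MHz = 0.85 MHz.
37.35 MHz mod fs = 12.1 MHz.
12.1 MHz ≤ fs/2 = 12.625 MHz, appears at 12.1 MHz.
10.05 MHz ≤ fs/2 = 12.625 MHz, passes unchanged.
Distinct values: {0.85 MHz, 10.05 MHz, 12.1 MHz}.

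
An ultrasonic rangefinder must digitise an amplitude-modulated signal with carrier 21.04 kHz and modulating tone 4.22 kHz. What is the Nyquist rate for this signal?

50.52 kHz

AM sidebands sit at fc ± fm = 16.82 kHz and 25.26 kHz.
Highest-frequency component: 25.26 kHz.
Nyquist rate = 2 × 25.26 kHz = 50.52 kHz.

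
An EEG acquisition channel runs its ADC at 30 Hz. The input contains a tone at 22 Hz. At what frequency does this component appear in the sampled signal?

22 Hz > fs/2 = 15 Hz, folds to fs − 22 Hz = 8 Hz.

8 Hz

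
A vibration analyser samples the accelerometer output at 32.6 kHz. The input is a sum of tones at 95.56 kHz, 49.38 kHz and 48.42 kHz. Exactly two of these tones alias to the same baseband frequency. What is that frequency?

fs/2 = 16.3 kHz.
95.56 kHz mod fs = 30.36 kHz.
30.36 kHz > fs/2 = 16.3 kHz, folds to fs − 30.36 kHz = 2.24 kHz.
49.38 kHz mod fs = 16.78 kHz.
16.78 kHz > fs/2 = 16.3 kHz, folds to fs − 16.78 kHz = 15.82 kHz.
48.42 kHz mod fs = 15.82 kHz.
15.82 kHz ≤ fs/2 = 16.3 kHz, appears at 15.82 kHz.
48.42 kHz and 49.38 kHz both map to 15.82 kHz.

15.82 kHz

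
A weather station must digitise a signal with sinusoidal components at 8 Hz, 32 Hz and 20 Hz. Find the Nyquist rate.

Highest-frequency component: 32 Hz.
Nyquist rate = 2 × 32 Hz = 64 Hz.

64 Hz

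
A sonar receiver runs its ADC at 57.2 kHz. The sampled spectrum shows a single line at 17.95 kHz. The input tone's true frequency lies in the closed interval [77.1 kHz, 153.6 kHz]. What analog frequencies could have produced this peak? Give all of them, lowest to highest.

96.45 kHz, 132.35 kHz

Frequencies that alias to 17.95 kHz are k·fs ± 17.95 kHz for integer k ≥ 0.
k=0: 17.95 kHz.
k=1: 39.25 kHz, 75.15 kHz.
k=2: 96.45 kHz, 132.35 kHz.
k=3: 153.65 kHz, 189.55 kHz.
Within [77.1 kHz, 153.6 kHz]: 96.45 kHz, 132.35 kHz.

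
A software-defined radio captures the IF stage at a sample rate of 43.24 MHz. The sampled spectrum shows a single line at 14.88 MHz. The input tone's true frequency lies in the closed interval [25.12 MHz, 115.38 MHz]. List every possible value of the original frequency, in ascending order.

Frequencies that alias to 14.88 MHz are k·fs ± 14.88 MHz for integer k ≥ 0.
k=0: 14.88 MHz.
k=1: 28.36 MHz, 58.12 MHz.
k=2: 71.6 MHz, 101.36 MHz.
k=3: 114.84 MHz, 144.6 MHz.
k=4: 158.08 MHz, 187.84 MHz.
Within [25.12 MHz, 115.38 MHz]: 28.36 MHz, 58.12 MHz, 71.6 MHz, 101.36 MHz, 114.84 MHz.

28.36 MHz, 58.12 MHz, 71.6 MHz, 101.36 MHz, 114.84 MHz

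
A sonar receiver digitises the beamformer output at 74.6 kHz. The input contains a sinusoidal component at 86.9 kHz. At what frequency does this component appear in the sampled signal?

86.9 kHz mod fs = 12.3 kHz.
12.3 kHz ≤ fs/2 = 37.3 kHz, appears at 12.3 kHz.

12.3 kHz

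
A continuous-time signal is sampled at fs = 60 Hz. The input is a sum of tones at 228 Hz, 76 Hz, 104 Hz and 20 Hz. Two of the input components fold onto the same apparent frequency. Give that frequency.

fs/2 = 30 Hz.
228 Hz mod fs = 48 Hz.
48 Hz > fs/2 = 30 Hz, folds to fs − 48 Hz = 12 Hz.
76 Hz mod fs = 16 Hz.
16 Hz ≤ fs/2 = 30 Hz, appears at 16 Hz.
104 Hz mod fs = 44 Hz.
44 Hz > fs/2 = 30 Hz, folds to fs − 44 Hz = 16 Hz.
20 Hz ≤ fs/2 = 30 Hz, passes unchanged.
76 Hz and 104 Hz both map to 16 Hz.

16 Hz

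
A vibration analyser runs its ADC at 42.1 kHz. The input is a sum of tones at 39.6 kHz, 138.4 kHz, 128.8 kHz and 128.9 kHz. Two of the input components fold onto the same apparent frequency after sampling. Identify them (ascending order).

39.6 kHz, 128.8 kHz

fs/2 = 21.05 kHz.
39.6 kHz > fs/2 = 21.05 kHz, folds to fs − 39.6 kHz = 2.5 kHz.
138.4 kHz mod fs = 12.1 kHz.
12.1 kHz ≤ fs/2 = 21.05 kHz, appears at 12.1 kHz.
128.8 kHz mod fs = 2.5 kHz.
2.5 kHz ≤ fs/2 = 21.05 kHz, appears at 2.5 kHz.
128.9 kHz mod fs = 2.6 kHz.
2.6 kHz ≤ fs/2 = 21.05 kHz, appears at 2.6 kHz.
39.6 kHz and 128.8 kHz both map to 2.5 kHz.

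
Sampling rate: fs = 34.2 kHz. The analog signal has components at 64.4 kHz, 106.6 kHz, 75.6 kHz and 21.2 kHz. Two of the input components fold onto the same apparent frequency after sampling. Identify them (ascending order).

64.4 kHz, 106.6 kHz

fs/2 = 17.1 kHz.
64.4 kHz mod fs = 30.2 kHz.
30.2 kHz > fs/2 = 17.1 kHz, folds to fs − 30.2 kHz = 4 kHz.
106.6 kHz mod fs = 4 kHz.
4 kHz ≤ fs/2 = 17.1 kHz, appears at 4 kHz.
75.6 kHz mod fs = 7.2 kHz.
7.2 kHz ≤ fs/2 = 17.1 kHz, appears at 7.2 kHz.
21.2 kHz > fs/2 = 17.1 kHz, folds to fs − 21.2 kHz = 13 kHz.
64.4 kHz and 106.6 kHz both map to 4 kHz.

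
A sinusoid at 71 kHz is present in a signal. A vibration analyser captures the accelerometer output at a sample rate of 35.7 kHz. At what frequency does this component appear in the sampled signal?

71 kHz mod fs = 35.3 kHz.
35.3 kHz > fs/2 = 17.85 kHz, folds to fs − 35.3 kHz = 0.4 kHz.

0.4 kHz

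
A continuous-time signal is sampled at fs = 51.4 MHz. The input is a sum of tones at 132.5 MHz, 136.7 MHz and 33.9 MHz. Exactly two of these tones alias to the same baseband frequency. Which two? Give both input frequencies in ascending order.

33.9 MHz, 136.7 MHz

fs/2 = 25.7 MHz.
132.5 MHz mod fs = 29.7 MHz.
29.7 MHz > fs/2 = 25.7 MHz, folds to fs − 29.7 MHz = 21.7 MHz.
136.7 MHz mod fs = 33.9 MHz.
33.9 MHz > fs/2 = 25.7 MHz, folds to fs − 33.9 MHz = 17.5 MHz.
33.9 MHz > fs/2 = 25.7 MHz, folds to fs − 33.9 MHz = 17.5 MHz.
33.9 MHz and 136.7 MHz both map to 17.5 MHz.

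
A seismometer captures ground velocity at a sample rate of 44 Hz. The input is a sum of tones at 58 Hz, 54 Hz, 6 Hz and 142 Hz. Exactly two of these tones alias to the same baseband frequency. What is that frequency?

10 Hz

fs/2 = 22 Hz.
58 Hz mod fs = 14 Hz.
14 Hz ≤ fs/2 = 22 Hz, appears at 14 Hz.
54 Hz mod fs = 10 Hz.
10 Hz ≤ fs/2 = 22 Hz, appears at 10 Hz.
6 Hz ≤ fs/2 = 22 Hz, passes unchanged.
142 Hz mod fs = 10 Hz.
10 Hz ≤ fs/2 = 22 Hz, appears at 10 Hz.
54 Hz and 142 Hz both map to 10 Hz.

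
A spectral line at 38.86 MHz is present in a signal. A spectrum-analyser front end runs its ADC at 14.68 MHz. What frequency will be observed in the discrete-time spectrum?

38.86 MHz mod fs = 9.5 MHz.
9.5 MHz > fs/2 = 7.34 MHz, folds to fs − 9.5 MHz = 5.18 MHz.

5.18 MHz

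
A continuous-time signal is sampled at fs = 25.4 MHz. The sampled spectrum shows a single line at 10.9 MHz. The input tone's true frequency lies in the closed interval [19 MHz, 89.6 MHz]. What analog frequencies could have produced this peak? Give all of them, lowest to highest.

36.3 MHz, 39.9 MHz, 61.7 MHz, 65.3 MHz, 87.1 MHz

Frequencies that alias to 10.9 MHz are k·fs ± 10.9 MHz for integer k ≥ 0.
k=0: 10.9 MHz.
k=1: 14.5 MHz, 36.3 MHz.
k=2: 39.9 MHz, 61.7 MHz.
k=3: 65.3 MHz, 87.1 MHz.
k=4: 90.7 MHz, 112.5 MHz.
Within [19 MHz, 89.6 MHz]: 36.3 MHz, 39.9 MHz, 61.7 MHz, 65.3 MHz, 87.1 MHz.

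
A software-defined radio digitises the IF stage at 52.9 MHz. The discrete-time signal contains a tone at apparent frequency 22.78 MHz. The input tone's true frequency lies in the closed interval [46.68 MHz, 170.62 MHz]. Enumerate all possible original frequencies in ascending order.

Frequencies that alias to 22.78 MHz are k·fs ± 22.78 MHz for integer k ≥ 0.
k=0: 22.78 MHz.
k=1: 30.12 MHz, 75.68 MHz.
k=2: 83.02 MHz, 128.58 MHz.
k=3: 135.92 MHz, 181.48 MHz.
k=4: 188.82 MHz, 234.38 MHz.
Within [46.68 MHz, 170.62 MHz]: 75.68 MHz, 83.02 MHz, 128.58 MHz, 135.92 MHz.

75.68 MHz, 83.02 MHz, 128.58 MHz, 135.92 MHz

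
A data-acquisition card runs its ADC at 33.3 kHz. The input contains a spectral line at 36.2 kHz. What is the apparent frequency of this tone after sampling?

2.9 kHz

36.2 kHz mod fs = 2.9 kHz.
2.9 kHz ≤ fs/2 = 16.65 kHz, appears at 2.9 kHz.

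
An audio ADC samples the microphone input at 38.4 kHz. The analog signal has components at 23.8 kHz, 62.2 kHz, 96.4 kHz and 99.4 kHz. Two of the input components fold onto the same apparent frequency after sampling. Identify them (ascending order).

23.8 kHz, 62.2 kHz

fs/2 = 19.2 kHz.
23.8 kHz > fs/2 = 19.2 kHz, folds to fs − 23.8 kHz = 14.6 kHz.
62.2 kHz mod fs = 23.8 kHz.
23.8 kHz > fs/2 = 19.2 kHz, folds to fs − 23.8 kHz = 14.6 kHz.
96.4 kHz mod fs = 19.6 kHz.
19.6 kHz > fs/2 = 19.2 kHz, folds to fs − 19.6 kHz = 18.8 kHz.
99.4 kHz mod fs = 22.6 kHz.
22.6 kHz > fs/2 = 19.2 kHz, folds to fs − 22.6 kHz = 15.8 kHz.
23.8 kHz and 62.2 kHz both map to 14.6 kHz.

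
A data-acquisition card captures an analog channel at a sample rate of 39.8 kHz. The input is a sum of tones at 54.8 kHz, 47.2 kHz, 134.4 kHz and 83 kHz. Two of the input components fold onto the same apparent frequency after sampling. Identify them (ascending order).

54.8 kHz, 134.4 kHz

fs/2 = 19.9 kHz.
54.8 kHz mod fs = 15 kHz.
15 kHz ≤ fs/2 = 19.9 kHz, appears at 15 kHz.
47.2 kHz mod fs = 7.4 kHz.
7.4 kHz ≤ fs/2 = 19.9 kHz, appears at 7.4 kHz.
134.4 kHz mod fs = 15 kHz.
15 kHz ≤ fs/2 = 19.9 kHz, appears at 15 kHz.
83 kHz mod fs = 3.4 kHz.
3.4 kHz ≤ fs/2 = 19.9 kHz, appears at 3.4 kHz.
54.8 kHz and 134.4 kHz both map to 15 kHz.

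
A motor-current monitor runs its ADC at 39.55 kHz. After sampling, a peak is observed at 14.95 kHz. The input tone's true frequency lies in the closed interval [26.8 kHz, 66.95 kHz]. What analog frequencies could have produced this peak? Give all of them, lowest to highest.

54.5 kHz, 64.15 kHz

Frequencies that alias to 14.95 kHz are k·fs ± 14.95 kHz for integer k ≥ 0.
k=0: 14.95 kHz.
k=1: 24.6 kHz, 54.5 kHz.
k=2: 64.15 kHz, 94.05 kHz.
k=3: 103.7 kHz, 133.6 kHz.
Within [26.8 kHz, 66.95 kHz]: 54.5 kHz, 64.15 kHz.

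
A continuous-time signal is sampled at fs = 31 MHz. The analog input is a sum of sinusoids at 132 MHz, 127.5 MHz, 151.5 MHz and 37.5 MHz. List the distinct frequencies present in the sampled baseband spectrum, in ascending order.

fs/2 = 15.5 MHz.
132 MHz mod fs = 8 MHz.
8 MHz ≤ fs/2 = 15.5 MHz, appears at 8 MHz.
127.5 MHz mod fs = 3.5 MHz.
3.5 MHz ≤ fs/2 = 15.5 MHz, appears at 3.5 MHz.
151.5 MHz mod fs = 27.5 MHz.
27.5 MHz > fs/2 = 15.5 MHz, folds to fs − 27.5 MHz = 3.5 MHz.
37.5 MHz mod fs = 6.5 MHz.
6.5 MHz ≤ fs/2 = 15.5 MHz, appears at 6.5 MHz.
Distinct values: {3.5 MHz, 6.5 MHz, 8 MHz}.

3.5 MHz, 6.5 MHz, 8 MHz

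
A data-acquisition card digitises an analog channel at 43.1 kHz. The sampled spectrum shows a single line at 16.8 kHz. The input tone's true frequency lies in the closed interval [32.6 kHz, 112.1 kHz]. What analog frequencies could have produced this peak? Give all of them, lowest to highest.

Frequencies that alias to 16.8 kHz are k·fs ± 16.8 kHz for integer k ≥ 0.
k=0: 16.8 kHz.
k=1: 26.3 kHz, 59.9 kHz.
k=2: 69.4 kHz, 103 kHz.
k=3: 112.5 kHz, 146.1 kHz.
Within [32.6 kHz, 112.1 kHz]: 59.9 kHz, 69.4 kHz, 103 kHz.

59.9 kHz, 69.4 kHz, 103 kHz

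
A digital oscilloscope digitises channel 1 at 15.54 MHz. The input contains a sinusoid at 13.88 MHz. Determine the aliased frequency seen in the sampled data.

13.88 MHz > fs/2 = 7.77 MHz, folds to fs − 13.88 MHz = 1.66 MHz.

1.66 MHz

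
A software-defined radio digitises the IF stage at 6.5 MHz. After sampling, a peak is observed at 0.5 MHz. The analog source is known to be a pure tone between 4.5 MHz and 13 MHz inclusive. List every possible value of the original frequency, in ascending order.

Frequencies that alias to 0.5 MHz are k·fs ± 0.5 MHz for integer k ≥ 0.
k=0: 0.5 MHz.
k=1: 6 MHz, 7 MHz.
k=2: 12.5 MHz, 13.5 MHz.
k=3: 19 MHz, 20 MHz.
Within [4.5 MHz, 13 MHz]: 6 MHz, 7 MHz, 12.5 MHz.

6 MHz, 7 MHz, 12.5 MHz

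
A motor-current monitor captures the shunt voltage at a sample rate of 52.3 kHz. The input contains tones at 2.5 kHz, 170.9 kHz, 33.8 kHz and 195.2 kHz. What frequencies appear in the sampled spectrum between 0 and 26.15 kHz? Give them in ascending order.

2.5 kHz, 14 kHz, 18.5 kHz

fs/2 = 26.15 kHz.
2.5 kHz ≤ fs/2 = 26.15 kHz, passes unchanged.
170.9 kHz mod fs = 14 kHz.
14 kHz ≤ fs/2 = 26.15 kHz, appears at 14 kHz.
33.8 kHz > fs/2 = 26.15 kHz, folds to fs − 33.8 kHz = 18.5 kHz.
195.2 kHz mod fs = 38.3 kHz.
38.3 kHz > fs/2 = 26.15 kHz, folds to fs − 38.3 kHz = 14 kHz.
Distinct values: {2.5 kHz, 14 kHz, 18.5 kHz}.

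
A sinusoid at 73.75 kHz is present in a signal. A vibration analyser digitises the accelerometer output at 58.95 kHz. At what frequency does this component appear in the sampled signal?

73.75 kHz mod fs = 14.8 kHz.
14.8 kHz ≤ fs/2 = 29.475 kHz, appears at 14.8 kHz.

14.8 kHz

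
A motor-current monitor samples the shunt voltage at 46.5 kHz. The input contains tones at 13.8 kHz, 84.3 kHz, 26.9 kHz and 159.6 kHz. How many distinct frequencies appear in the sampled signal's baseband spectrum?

4

fs/2 = 23.25 kHz.
13.8 kHz ≤ fs/2 = 23.25 kHz, passes unchanged.
84.3 kHz mod fs = 37.8 kHz.
37.8 kHz > fs/2 = 23.25 kHz, folds to fs − 37.8 kHz = 8.7 kHz.
26.9 kHz > fs/2 = 23.25 kHz, folds to fs − 26.9 kHz = 19.6 kHz.
159.6 kHz mod fs = 20.1 kHz.
20.1 kHz ≤ fs/2 = 23.25 kHz, appears at 20.1 kHz.
Distinct values: {8.7 kHz, 13.8 kHz, 19.6 kHz, 20.1 kHz} → 4.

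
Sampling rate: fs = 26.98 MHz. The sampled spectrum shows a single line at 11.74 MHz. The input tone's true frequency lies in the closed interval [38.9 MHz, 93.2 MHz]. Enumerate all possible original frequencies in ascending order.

42.22 MHz, 65.7 MHz, 69.2 MHz, 92.68 MHz

Frequencies that alias to 11.74 MHz are k·fs ± 11.74 MHz for integer k ≥ 0.
k=0: 11.74 MHz.
k=1: 15.24 MHz, 38.72 MHz.
k=2: 42.22 MHz, 65.7 MHz.
k=3: 69.2 MHz, 92.68 MHz.
k=4: 96.18 MHz, 119.66 MHz.
Within [38.9 MHz, 93.2 MHz]: 42.22 MHz, 65.7 MHz, 69.2 MHz, 92.68 MHz.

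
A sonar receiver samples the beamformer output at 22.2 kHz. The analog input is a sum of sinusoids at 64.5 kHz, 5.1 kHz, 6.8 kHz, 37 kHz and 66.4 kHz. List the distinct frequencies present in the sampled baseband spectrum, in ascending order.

fs/2 = 11.1 kHz.
64.5 kHz mod fs = 20.1 kHz.
20.1 kHz > fs/2 = 11.1 kHz, folds to fs − 20.1 kHz = 2.1 kHz.
5.1 kHz ≤ fs/2 = 11.1 kHz, passes unchanged.
6.8 kHz ≤ fs/2 = 11.1 kHz, passes unchanged.
37 kHz mod fs = 14.8 kHz.
14.8 kHz > fs/2 = 11.1 kHz, folds to fs − 14.8 kHz = 7.4 kHz.
66.4 kHz mod fs = 22 kHz.
22 kHz > fs/2 = 11.1 kHz, folds to fs − 22 kHz = 0.2 kHz.
Distinct values: {0.2 kHz, 2.1 kHz, 5.1 kHz, 6.8 kHz, 7.4 kHz}.

0.2 kHz, 2.1 kHz, 5.1 kHz, 6.8 kHz, 7.4 kHz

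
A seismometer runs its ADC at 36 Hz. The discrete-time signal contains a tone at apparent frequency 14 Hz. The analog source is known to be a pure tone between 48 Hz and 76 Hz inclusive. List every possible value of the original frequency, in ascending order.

50 Hz, 58 Hz

Frequencies that alias to 14 Hz are k·fs ± 14 Hz for integer k ≥ 0.
k=0: 14 Hz.
k=1: 22 Hz, 50 Hz.
k=2: 58 Hz, 86 Hz.
k=3: 94 Hz, 122 Hz.
Within [48 Hz, 76 Hz]: 50 Hz, 58 Hz.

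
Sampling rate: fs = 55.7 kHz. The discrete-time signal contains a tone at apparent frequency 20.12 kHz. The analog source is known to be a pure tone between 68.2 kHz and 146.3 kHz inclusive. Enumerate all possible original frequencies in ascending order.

75.82 kHz, 91.28 kHz, 131.52 kHz

Frequencies that alias to 20.12 kHz are k·fs ± 20.12 kHz for integer k ≥ 0.
k=0: 20.12 kHz.
k=1: 35.58 kHz, 75.82 kHz.
k=2: 91.28 kHz, 131.52 kHz.
k=3: 146.98 kHz, 187.22 kHz.
Within [68.2 kHz, 146.3 kHz]: 75.82 kHz, 91.28 kHz, 131.52 kHz.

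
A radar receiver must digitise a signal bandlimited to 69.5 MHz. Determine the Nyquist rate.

139 MHz

Nyquist rate = 2 × 69.5 MHz = 139 MHz.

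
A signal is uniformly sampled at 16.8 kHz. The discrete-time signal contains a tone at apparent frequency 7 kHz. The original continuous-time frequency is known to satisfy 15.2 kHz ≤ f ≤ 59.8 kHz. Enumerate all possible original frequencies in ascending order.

23.8 kHz, 26.6 kHz, 40.6 kHz, 43.4 kHz, 57.4 kHz

Frequencies that alias to 7 kHz are k·fs ± 7 kHz for integer k ≥ 0.
k=0: 7 kHz.
k=1: 9.8 kHz, 23.8 kHz.
k=2: 26.6 kHz, 40.6 kHz.
k=3: 43.4 kHz, 57.4 kHz.
k=4: 60.2 kHz, 74.2 kHz.
Within [15.2 kHz, 59.8 kHz]: 23.8 kHz, 26.6 kHz, 40.6 kHz, 43.4 kHz, 57.4 kHz.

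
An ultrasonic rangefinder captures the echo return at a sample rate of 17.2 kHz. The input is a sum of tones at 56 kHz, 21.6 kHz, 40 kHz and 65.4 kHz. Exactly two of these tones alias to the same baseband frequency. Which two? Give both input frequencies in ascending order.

fs/2 = 8.6 kHz.
56 kHz mod fs = 4.4 kHz.
4.4 kHz ≤ fs/2 = 8.6 kHz, appears at 4.4 kHz.
21.6 kHz mod fs = 4.4 kHz.
4.4 kHz ≤ fs/2 = 8.6 kHz, appears at 4.4 kHz.
40 kHz mod fs = 5.6 kHz.
5.6 kHz ≤ fs/2 = 8.6 kHz, appears at 5.6 kHz.
65.4 kHz mod fs = 13.8 kHz.
13.8 kHz > fs/2 = 8.6 kHz, folds to fs − 13.8 kHz = 3.4 kHz.
21.6 kHz and 56 kHz both map to 4.4 kHz.

21.6 kHz, 56 kHz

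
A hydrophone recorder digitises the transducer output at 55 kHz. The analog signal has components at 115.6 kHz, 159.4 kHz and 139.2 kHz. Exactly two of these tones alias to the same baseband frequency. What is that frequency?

fs/2 = 27.5 kHz.
115.6 kHz mod fs = 5.6 kHz.
5.6 kHz ≤ fs/2 = 27.5 kHz, appears at 5.6 kHz.
159.4 kHz mod fs = 49.4 kHz.
49.4 kHz > fs/2 = 27.5 kHz, folds to fs − 49.4 kHz = 5.6 kHz.
139.2 kHz mod fs = 29.2 kHz.
29.2 kHz > fs/2 = 27.5 kHz, folds to fs − 29.2 kHz = 25.8 kHz.
115.6 kHz and 159.4 kHz both map to 5.6 kHz.

5.6 kHz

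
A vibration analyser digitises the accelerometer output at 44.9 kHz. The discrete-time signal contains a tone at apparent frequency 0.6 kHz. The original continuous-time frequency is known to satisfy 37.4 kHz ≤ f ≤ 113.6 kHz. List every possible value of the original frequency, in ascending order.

44.3 kHz, 45.5 kHz, 89.2 kHz, 90.4 kHz

Frequencies that alias to 0.6 kHz are k·fs ± 0.6 kHz for integer k ≥ 0.
k=0: 0.6 kHz.
k=1: 44.3 kHz, 45.5 kHz.
k=2: 89.2 kHz, 90.4 kHz.
k=3: 134.1 kHz, 135.3 kHz.
Within [37.4 kHz, 113.6 kHz]: 44.3 kHz, 45.5 kHz, 89.2 kHz, 90.4 kHz.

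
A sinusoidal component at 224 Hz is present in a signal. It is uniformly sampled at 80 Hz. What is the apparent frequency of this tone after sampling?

16 Hz

224 Hz mod fs = 64 Hz.
64 Hz > fs/2 = 40 Hz, folds to fs − 64 Hz = 16 Hz.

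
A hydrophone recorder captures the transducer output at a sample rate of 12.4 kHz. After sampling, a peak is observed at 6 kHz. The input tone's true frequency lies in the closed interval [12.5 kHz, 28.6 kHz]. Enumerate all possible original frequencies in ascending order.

18.4 kHz, 18.8 kHz

Frequencies that alias to 6 kHz are k·fs ± 6 kHz for integer k ≥ 0.
k=0: 6 kHz.
k=1: 6.4 kHz, 18.4 kHz.
k=2: 18.8 kHz, 30.8 kHz.
k=3: 31.2 kHz, 43.2 kHz.
Within [12.5 kHz, 28.6 kHz]: 18.4 kHz, 18.8 kHz.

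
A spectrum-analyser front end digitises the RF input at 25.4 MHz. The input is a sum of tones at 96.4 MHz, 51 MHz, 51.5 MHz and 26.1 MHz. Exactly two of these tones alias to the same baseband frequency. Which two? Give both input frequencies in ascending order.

fs/2 = 12.7 MHz.
96.4 MHz mod fs = 20.2 MHz.
20.2 MHz > fs/2 = 12.7 MHz, folds to fs − 20.2 MHz = 5.2 MHz.
51 MHz mod fs = 0.2 MHz.
0.2 MHz ≤ fs/2 = 12.7 MHz, appears at 0.2 MHz.
51.5 MHz mod fs = 0.7 MHz.
0.7 MHz ≤ fs/2 = 12.7 MHz, appears at 0.7 MHz.
26.1 MHz mod fs = 0.7 MHz.
0.7 MHz ≤ fs/2 = 12.7 MHz, appears at 0.7 MHz.
26.1 MHz and 51.5 MHz both map to 0.7 MHz.

26.1 MHz, 51.5 MHz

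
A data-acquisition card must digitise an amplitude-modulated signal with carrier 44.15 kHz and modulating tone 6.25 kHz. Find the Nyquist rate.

AM sidebands sit at fc ± fm = 37.9 kHz and 50.4 kHz.
Highest-frequency component: 50.4 kHz.
Nyquist rate = 2 × 50.4 kHz = 100.8 kHz.

100.8 kHz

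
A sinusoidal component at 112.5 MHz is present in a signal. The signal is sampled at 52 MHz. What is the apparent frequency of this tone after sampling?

8.5 MHz

112.5 MHz mod fs = 8.5 MHz.
8.5 MHz ≤ fs/2 = 26 MHz, appears at 8.5 MHz.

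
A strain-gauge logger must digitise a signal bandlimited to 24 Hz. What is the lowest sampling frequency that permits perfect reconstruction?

48 Hz

Nyquist rate = 2 × 24 Hz = 48 Hz.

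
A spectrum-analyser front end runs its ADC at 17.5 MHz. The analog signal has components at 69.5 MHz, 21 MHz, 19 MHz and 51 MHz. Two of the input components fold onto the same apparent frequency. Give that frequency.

1.5 MHz

fs/2 = 8.75 MHz.
69.5 MHz mod fs = 17 MHz.
17 MHz > fs/2 = 8.75 MHz, folds to fs − 17 MHz = 0.5 MHz.
21 MHz mod fs = 3.5 MHz.
3.5 MHz ≤ fs/2 = 8.75 MHz, appears at 3.5 MHz.
19 MHz mod fs = 1.5 MHz.
1.5 MHz ≤ fs/2 = 8.75 MHz, appears at 1.5 MHz.
51 MHz mod fs = 16 MHz.
16 MHz > fs/2 = 8.75 MHz, folds to fs − 16 MHz = 1.5 MHz.
19 MHz and 51 MHz both map to 1.5 MHz.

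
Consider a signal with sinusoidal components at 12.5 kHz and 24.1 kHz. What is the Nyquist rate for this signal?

Highest-frequency component: 24.1 kHz.
Nyquist rate = 2 × 24.1 kHz = 48.2 kHz.

48.2 kHz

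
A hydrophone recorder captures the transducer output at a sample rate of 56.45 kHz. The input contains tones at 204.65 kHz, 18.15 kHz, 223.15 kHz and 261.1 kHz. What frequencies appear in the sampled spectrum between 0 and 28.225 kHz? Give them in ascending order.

2.65 kHz, 18.15 kHz, 21.15 kHz

fs/2 = 28.225 kHz.
204.65 kHz mod fs = 35.3 kHz.
35.3 kHz > fs/2 = 28.225 kHz, folds to fs − 35.3 kHz = 21.15 kHz.
18.15 kHz ≤ fs/2 = 28.225 kHz, passes unchanged.
223.15 kHz mod fs = 53.8 kHz.
53.8 kHz > fs/2 = 28.225 kHz, folds to fs − 53.8 kHz = 2.65 kHz.
261.1 kHz mod fs = 35.3 kHz.
35.3 kHz > fs/2 = 28.225 kHz, folds to fs − 35.3 kHz = 21.15 kHz.
Distinct values: {2.65 kHz, 18.15 kHz, 21.15 kHz}.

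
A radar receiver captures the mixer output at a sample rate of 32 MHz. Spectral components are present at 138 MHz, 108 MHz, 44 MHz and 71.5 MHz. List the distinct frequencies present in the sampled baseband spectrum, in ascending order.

7.5 MHz, 10 MHz, 12 MHz

fs/2 = 16 MHz.
138 MHz mod fs = 10 MHz.
10 MHz ≤ fs/2 = 16 MHz, appears at 10 MHz.
108 MHz mod fs = 12 MHz.
12 MHz ≤ fs/2 = 16 MHz, appears at 12 MHz.
44 MHz mod fs = 12 MHz.
12 MHz ≤ fs/2 = 16 MHz, appears at 12 MHz.
71.5 MHz mod fs = 7.5 MHz.
7.5 MHz ≤ fs/2 = 16 MHz, appears at 7.5 MHz.
Distinct values: {7.5 MHz, 10 MHz, 12 MHz}.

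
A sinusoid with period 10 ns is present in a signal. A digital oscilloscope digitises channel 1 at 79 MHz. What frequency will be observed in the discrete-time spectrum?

21 MHz

T = 10 ns → f = 1/T = 100 MHz.
100 MHz mod fs = 21 MHz.
21 MHz ≤ fs/2 = 39.5 MHz, appears at 21 MHz.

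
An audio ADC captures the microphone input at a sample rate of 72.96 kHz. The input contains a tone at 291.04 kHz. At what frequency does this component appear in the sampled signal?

0.8 kHz

291.04 kHz mod fs = 72.16 kHz.
72.16 kHz > fs/2 = 36.48 kHz, folds to fs − 72.16 kHz = 0.8 kHz.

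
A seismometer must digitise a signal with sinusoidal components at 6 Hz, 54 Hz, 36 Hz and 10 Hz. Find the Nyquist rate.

108 Hz

Highest-frequency component: 54 Hz.
Nyquist rate = 2 × 54 Hz = 108 Hz.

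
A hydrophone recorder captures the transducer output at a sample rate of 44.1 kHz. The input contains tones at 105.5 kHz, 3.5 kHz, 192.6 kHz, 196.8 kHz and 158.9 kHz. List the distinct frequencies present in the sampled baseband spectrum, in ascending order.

fs/2 = 22.05 kHz.
105.5 kHz mod fs = 17.3 kHz.
17.3 kHz ≤ fs/2 = 22.05 kHz, appears at 17.3 kHz.
3.5 kHz ≤ fs/2 = 22.05 kHz, passes unchanged.
192.6 kHz mod fs = 16.2 kHz.
16.2 kHz ≤ fs/2 = 22.05 kHz, appears at 16.2 kHz.
196.8 kHz mod fs = 20.4 kHz.
20.4 kHz ≤ fs/2 = 22.05 kHz, appears at 20.4 kHz.
158.9 kHz mod fs = 26.6 kHz.
26.6 kHz > fs/2 = 22.05 kHz, folds to fs − 26.6 kHz = 17.5 kHz.
Distinct values: {3.5 kHz, 16.2 kHz, 17.3 kHz, 17.5 kHz, 20.4 kHz}.

3.5 kHz, 16.2 kHz, 17.3 kHz, 17.5 kHz, 20.4 kHz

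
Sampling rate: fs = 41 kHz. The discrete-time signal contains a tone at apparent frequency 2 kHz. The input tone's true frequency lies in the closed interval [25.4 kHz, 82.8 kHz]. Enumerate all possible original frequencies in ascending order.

Frequencies that alias to 2 kHz are k·fs ± 2 kHz for integer k ≥ 0.
k=0: 2 kHz.
k=1: 39 kHz, 43 kHz.
k=2: 80 kHz, 84 kHz.
k=3: 121 kHz, 125 kHz.
Within [25.4 kHz, 82.8 kHz]: 39 kHz, 43 kHz, 80 kHz.

39 kHz, 43 kHz, 80 kHz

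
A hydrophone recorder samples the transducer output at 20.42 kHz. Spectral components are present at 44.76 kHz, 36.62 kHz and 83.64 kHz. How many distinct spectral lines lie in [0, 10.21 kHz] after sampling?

fs/2 = 10.21 kHz.
44.76 kHz mod fs = 3.92 kHz.
3.92 kHz ≤ fs/2 = 10.21 kHz, appears at 3.92 kHz.
36.62 kHz mod fs = 16.2 kHz.
16.2 kHz > fs/2 = 10.21 kHz, folds to fs − 16.2 kHz = 4.22 kHz.
83.64 kHz mod fs = 1.96 kHz.
1.96 kHz ≤ fs/2 = 10.21 kHz, appears at 1.96 kHz.
Distinct values: {1.96 kHz, 3.92 kHz, 4.22 kHz} → 3.

3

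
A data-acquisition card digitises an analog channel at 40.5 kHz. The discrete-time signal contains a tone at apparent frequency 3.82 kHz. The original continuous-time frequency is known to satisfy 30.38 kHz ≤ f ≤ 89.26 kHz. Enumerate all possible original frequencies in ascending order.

36.68 kHz, 44.32 kHz, 77.18 kHz, 84.82 kHz

Frequencies that alias to 3.82 kHz are k·fs ± 3.82 kHz for integer k ≥ 0.
k=0: 3.82 kHz.
k=1: 36.68 kHz, 44.32 kHz.
k=2: 77.18 kHz, 84.82 kHz.
k=3: 117.68 kHz, 125.32 kHz.
Within [30.38 kHz, 89.26 kHz]: 36.68 kHz, 44.32 kHz, 77.18 kHz, 84.82 kHz.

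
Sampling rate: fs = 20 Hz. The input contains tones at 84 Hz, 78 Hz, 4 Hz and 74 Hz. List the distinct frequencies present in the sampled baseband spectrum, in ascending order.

2 Hz, 4 Hz, 6 Hz

fs/2 = 10 Hz.
84 Hz mod fs = 4 Hz.
4 Hz ≤ fs/2 = 10 Hz, appears at 4 Hz.
78 Hz mod fs = 18 Hz.
18 Hz > fs/2 = 10 Hz, folds to fs − 18 Hz = 2 Hz.
4 Hz ≤ fs/2 = 10 Hz, passes unchanged.
74 Hz mod fs = 14 Hz.
14 Hz > fs/2 = 10 Hz, folds to fs − 14 Hz = 6 Hz.
Distinct values: {2 Hz, 4 Hz, 6 Hz}.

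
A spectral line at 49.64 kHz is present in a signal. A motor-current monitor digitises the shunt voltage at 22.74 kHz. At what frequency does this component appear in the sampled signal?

49.64 kHz mod fs = 4.16 kHz.
4.16 kHz ≤ fs/2 = 11.37 kHz, appears at 4.16 kHz.

4.16 kHz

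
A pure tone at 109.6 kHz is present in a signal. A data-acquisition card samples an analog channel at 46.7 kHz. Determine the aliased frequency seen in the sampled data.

109.6 kHz mod fs = 16.2 kHz.
16.2 kHz ≤ fs/2 = 23.35 kHz, appears at 16.2 kHz.

16.2 kHz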